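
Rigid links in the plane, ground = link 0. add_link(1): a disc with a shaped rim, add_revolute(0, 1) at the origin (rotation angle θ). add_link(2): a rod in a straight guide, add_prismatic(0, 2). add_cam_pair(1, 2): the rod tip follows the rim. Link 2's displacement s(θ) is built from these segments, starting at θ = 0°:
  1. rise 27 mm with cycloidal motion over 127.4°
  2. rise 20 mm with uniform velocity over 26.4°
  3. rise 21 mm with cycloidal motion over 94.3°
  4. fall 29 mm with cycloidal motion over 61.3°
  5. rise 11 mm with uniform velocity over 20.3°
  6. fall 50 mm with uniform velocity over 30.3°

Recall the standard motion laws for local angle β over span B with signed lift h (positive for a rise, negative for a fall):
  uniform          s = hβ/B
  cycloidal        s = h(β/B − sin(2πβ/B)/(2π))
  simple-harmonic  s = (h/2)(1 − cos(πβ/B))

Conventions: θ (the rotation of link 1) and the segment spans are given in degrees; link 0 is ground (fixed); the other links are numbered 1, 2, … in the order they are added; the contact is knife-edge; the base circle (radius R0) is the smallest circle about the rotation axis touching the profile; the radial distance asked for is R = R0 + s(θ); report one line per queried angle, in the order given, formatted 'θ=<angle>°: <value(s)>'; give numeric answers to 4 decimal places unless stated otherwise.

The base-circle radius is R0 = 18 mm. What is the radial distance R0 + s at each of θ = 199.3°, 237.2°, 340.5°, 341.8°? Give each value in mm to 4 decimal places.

segment 1 (0° to 127.4°, cycloidal, h = 27) is passed completely: s = 0.0000 + (27) = 27.0000
segment 2 (127.4° to 153.8°, uniform, h = 20) is passed completely: s = 27.0000 + (20) = 47.0000
θ = 199.3° falls in segment 3 (153.8° to 248.1°, cycloidal, h = 21): β = 199.3 − 153.8 = 45.5°, B = 94.3°; Δs = 21·(0.4825 − sin(2π·0.4825)/(2π)) = 9.7659; s = 47.0000 + 9.7659 = 56.7659
θ = 237.2° falls in segment 3 (153.8° to 248.1°, cycloidal, h = 21): β = 237.2 − 153.8 = 83.4°, B = 94.3°; Δs = 21·(0.8844 − sin(2π·0.8844)/(2π)) = 20.7922; s = 47.0000 + 20.7922 = 67.7922
segment 3 (153.8° to 248.1°, cycloidal, h = 21) is passed completely: s = 47.0000 + (21) = 68.0000
segment 4 (248.1° to 309.4°, cycloidal, h = -29) is passed completely: s = 68.0000 + (-29) = 39.0000
segment 5 (309.4° to 329.7°, uniform, h = 11) is passed completely: s = 39.0000 + (11) = 50.0000
θ = 340.5° falls in segment 6 (329.7° to 360°, uniform, h = -50): β = 340.5 − 329.7 = 10.8°, B = 30.3°; Δs = -50·10.8/30.3 = -17.8218; s = 50.0000 − 17.8218 = 32.1782
θ = 341.8° falls in segment 6 (329.7° to 360°, uniform, h = -50): β = 341.8 − 329.7 = 12.1°, B = 30.3°; Δs = -50·12.1/30.3 = -19.9670; s = 50.0000 − 19.9670 = 30.0330
θ=199.3°: R = R0 + s = 18 + 56.7659 = 74.7659
θ=237.2°: R = R0 + s = 18 + 67.7922 = 85.7922
θ=340.5°: R = R0 + s = 18 + 32.1782 = 50.1782
θ=341.8°: R = R0 + s = 18 + 30.0330 = 48.0330

θ=199.3°: 74.7659
θ=237.2°: 85.7922
θ=340.5°: 50.1782
θ=341.8°: 48.0330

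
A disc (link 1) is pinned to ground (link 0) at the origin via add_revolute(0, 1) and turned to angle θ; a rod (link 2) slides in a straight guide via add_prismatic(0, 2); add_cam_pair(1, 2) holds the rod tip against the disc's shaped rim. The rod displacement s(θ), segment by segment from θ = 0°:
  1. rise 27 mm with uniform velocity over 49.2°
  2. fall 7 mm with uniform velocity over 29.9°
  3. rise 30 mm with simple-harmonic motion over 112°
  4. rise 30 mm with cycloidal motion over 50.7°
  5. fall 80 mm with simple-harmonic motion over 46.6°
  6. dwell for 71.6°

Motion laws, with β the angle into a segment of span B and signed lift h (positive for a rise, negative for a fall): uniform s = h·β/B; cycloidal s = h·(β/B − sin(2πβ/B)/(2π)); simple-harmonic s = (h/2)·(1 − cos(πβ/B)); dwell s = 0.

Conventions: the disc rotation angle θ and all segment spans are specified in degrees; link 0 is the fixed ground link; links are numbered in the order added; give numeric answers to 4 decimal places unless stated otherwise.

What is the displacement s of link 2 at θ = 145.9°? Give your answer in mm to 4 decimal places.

segment 1 (0° to 49.2°, uniform, h = 27) is passed completely: s = 0.0000 + (27) = 27.0000
segment 2 (49.2° to 79.1°, uniform, h = -7) is passed completely: s = 27.0000 + (-7) = 20.0000
θ = 145.9° falls in segment 3 (79.1° to 191.1°, simple-harmonic, h = 30): β = 145.9 − 79.1 = 66.8°, B = 112°; Δs = 30/2·(1 − cos(π·0.5964)) = 19.4749; s = 20.0000 + 19.4749 = 39.4749

39.4749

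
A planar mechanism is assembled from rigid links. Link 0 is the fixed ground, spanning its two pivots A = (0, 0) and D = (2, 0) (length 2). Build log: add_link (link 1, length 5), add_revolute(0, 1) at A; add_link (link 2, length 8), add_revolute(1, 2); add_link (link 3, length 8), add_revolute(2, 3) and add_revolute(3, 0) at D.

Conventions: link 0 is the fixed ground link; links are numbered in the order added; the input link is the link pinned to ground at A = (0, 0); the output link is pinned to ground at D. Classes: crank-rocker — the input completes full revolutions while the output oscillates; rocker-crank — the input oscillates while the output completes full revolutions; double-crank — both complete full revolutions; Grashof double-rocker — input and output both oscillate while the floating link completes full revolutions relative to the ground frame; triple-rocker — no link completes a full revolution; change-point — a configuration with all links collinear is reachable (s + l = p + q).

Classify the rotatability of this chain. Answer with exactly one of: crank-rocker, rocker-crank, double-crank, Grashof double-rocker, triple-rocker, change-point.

lengths: ground=2, input=5, coupler=8, output=8
sorted: s=2 (shortest), l=8 (longest), p+q=13
s + l = 10 vs p + q = 13
s + l < p + q (Grashof) with shortest = ground link → double-crank

double-crank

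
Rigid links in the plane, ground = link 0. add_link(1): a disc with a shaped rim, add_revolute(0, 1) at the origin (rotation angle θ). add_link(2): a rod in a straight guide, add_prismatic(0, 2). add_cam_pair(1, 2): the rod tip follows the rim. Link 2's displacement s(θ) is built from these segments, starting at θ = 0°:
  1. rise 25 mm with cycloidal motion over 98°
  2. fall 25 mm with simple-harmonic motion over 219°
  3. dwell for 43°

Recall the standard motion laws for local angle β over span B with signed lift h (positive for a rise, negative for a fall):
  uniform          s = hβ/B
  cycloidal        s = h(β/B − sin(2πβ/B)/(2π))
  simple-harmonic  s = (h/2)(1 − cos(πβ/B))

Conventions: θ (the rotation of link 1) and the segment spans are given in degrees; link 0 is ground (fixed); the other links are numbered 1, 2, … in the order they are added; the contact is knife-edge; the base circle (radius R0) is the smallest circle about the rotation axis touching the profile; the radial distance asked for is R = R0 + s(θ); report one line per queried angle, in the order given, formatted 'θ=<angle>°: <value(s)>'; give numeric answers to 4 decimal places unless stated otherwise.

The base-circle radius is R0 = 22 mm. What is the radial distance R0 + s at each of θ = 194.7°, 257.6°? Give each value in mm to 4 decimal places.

segment 1 (0° to 98°, cycloidal, h = 25) is passed completely: s = 0.0000 + (25) = 25.0000
θ = 194.7° falls in segment 2 (98° to 317°, simple-harmonic, h = -25): β = 194.7 − 98 = 96.7°, B = 219°; Δs = -25/2·(1 − cos(π·0.4416)) = -10.2176; s = 25.0000 − 10.2176 = 14.7824
θ = 257.6° falls in segment 2 (98° to 317°, simple-harmonic, h = -25): β = 257.6 − 98 = 159.6°, B = 219°; Δs = -25/2·(1 − cos(π·0.7288)) = -20.7300; s = 25.0000 − 20.7300 = 4.2700
θ=194.7°: R = R0 + s = 22 + 14.7824 = 36.7824
θ=257.6°: R = R0 + s = 22 + 4.2700 = 26.2700

θ=194.7°: 36.7824
θ=257.6°: 26.2700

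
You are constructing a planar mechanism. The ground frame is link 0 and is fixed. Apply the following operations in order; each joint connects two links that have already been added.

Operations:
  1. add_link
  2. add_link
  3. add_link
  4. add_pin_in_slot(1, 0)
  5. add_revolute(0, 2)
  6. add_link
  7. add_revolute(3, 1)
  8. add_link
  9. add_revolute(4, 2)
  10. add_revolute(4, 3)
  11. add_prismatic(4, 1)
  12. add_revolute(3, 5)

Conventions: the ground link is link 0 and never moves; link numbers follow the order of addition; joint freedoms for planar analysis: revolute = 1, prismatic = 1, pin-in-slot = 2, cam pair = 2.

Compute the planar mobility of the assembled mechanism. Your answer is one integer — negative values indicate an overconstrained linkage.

link 0 = ground. State L|J1|J2 = 1|0|0
+link1  2|0|0
+link2  3|0|0
+link3  4|0|0
PS(1,0) f=2→J2  4|0|1
R(0,2) f=1→J1  4|1|1
+link4  5|1|1
R(3,1) f=1→J1  5|2|1
+link5  6|2|1
R(4,2) f=1→J1  6|3|1
R(4,3) f=1→J1  6|4|1
P(4,1) f=1→J1  6|5|1
R(3,5) f=1→J1  6|6|1
M = 3(6−1)−2·6−1 = 15−12−1 = 2

M = 2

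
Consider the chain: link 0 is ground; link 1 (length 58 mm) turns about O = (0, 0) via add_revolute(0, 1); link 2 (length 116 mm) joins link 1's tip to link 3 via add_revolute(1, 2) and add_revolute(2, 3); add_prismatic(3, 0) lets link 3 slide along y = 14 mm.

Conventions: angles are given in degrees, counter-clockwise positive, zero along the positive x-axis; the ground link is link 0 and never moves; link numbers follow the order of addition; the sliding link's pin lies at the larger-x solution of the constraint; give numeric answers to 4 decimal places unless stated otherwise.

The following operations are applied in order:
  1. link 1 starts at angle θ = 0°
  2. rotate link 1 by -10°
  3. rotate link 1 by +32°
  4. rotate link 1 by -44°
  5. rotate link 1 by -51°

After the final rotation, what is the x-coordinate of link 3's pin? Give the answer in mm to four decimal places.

geometry: r = 58 mm, L = 116 mm, e = 14 mm; θ starts at 0°
rotate link 1 by -10°: θ ← 0° -10° = -10°
rotate link 1 by +32°: θ ← -10° +32° = 22°
rotate link 1 by -44°: θ ← 22° -44° = -22°
rotate link 1 by -51°: θ ← -22° -51° = -73°
crank pin P = (r cos θ, r sin θ) = (16.957559, -55.465676)
h = r sin θ − e = -55.465676 − 14 = -69.465676
x = r cos θ + √(L² − h²) = 16.957559 + 92.900591 = 109.858150

109.8582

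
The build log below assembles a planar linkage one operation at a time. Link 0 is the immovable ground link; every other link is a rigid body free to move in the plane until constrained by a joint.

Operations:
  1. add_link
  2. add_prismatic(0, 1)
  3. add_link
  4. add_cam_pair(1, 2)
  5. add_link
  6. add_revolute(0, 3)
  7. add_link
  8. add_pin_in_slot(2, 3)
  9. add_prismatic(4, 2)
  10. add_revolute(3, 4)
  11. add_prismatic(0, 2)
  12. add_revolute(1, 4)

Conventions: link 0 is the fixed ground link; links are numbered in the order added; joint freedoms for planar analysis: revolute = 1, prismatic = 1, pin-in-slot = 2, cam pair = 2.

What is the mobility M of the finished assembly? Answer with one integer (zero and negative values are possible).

(L,J1,J2)=(1,0,0); link0 fixed
link1: (2,0,0)
P 0-1 [J1]: (2,1,0)
link2: (3,1,0)
C 1-2 [J2]: (3,1,1)
link3: (4,1,1)
R 0-3 [J1]: (4,2,1)
link4: (5,2,1)
PS 2-3 [J2]: (5,2,2)
P 4-2 [J1]: (5,3,2)
R 3-4 [J1]: (5,4,2)
P 0-2 [J1]: (5,5,2)
R 1-4 [J1]: (5,6,2)
Grübler: 3·4 − 2·6 − 2 = -2

M = -2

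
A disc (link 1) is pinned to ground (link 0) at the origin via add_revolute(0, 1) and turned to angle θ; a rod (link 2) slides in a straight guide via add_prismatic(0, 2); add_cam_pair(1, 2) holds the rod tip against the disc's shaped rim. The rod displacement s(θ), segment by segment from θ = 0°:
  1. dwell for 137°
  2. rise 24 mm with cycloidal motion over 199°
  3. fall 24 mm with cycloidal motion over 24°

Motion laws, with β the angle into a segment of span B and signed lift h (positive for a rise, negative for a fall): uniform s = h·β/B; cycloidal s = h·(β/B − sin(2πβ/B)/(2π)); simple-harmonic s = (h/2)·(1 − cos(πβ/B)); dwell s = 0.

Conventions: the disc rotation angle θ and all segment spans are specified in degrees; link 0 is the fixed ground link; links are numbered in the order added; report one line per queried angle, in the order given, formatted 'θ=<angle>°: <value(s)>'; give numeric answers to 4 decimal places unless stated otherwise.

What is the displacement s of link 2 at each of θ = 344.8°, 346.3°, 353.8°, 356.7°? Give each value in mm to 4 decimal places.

segment 1 (0° to 137°, dwell): s unchanged at 0.0000
segment 2 (137° to 336°, cycloidal, h = 24) is passed completely: s = 0.0000 + (24) = 24.0000
θ = 344.8° falls in segment 3 (336° to 360°, cycloidal, h = -24): β = 344.8 − 336 = 8.8°, B = 24°; Δs = -24·(0.3667 − sin(2π·0.3667)/(2π)) = -5.9614; s = 24.0000 − 5.9614 = 18.0386
θ = 346.3° falls in segment 3 (336° to 360°, cycloidal, h = -24): β = 346.3 − 336 = 10.3°, B = 24°; Δs = -24·(0.4292 − sin(2π·0.4292)/(2π)) = -8.6556; s = 24.0000 − 8.6556 = 15.3444
θ = 353.8° falls in segment 3 (336° to 360°, cycloidal, h = -24): β = 353.8 − 336 = 17.8°, B = 24°; Δs = -24·(0.7417 − sin(2π·0.7417)/(2π)) = -21.6145; s = 24.0000 − 21.6145 = 2.3855
θ = 356.7° falls in segment 3 (336° to 360°, cycloidal, h = -24): β = 356.7 − 336 = 20.7°, B = 24°; Δs = -24·(0.8625 − sin(2π·0.8625)/(2π)) = -23.6045; s = 24.0000 − 23.6045 = 0.3955

θ=344.8°: 18.0386
θ=346.3°: 15.3444
θ=353.8°: 2.3855
θ=356.7°: 0.3955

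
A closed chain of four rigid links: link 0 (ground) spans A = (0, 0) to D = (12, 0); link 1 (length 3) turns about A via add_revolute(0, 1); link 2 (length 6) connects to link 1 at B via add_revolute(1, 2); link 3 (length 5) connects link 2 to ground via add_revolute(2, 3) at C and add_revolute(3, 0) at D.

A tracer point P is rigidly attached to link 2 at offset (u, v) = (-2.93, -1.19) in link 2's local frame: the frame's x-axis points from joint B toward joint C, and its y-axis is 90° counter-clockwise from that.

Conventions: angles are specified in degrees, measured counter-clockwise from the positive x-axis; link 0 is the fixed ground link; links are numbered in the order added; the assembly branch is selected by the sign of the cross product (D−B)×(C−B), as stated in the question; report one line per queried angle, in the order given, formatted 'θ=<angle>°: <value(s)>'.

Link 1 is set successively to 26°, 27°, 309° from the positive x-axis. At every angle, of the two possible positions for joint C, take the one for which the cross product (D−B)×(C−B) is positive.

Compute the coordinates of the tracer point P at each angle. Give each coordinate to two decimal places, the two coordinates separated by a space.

A=(0,0), D=(12.00,0)
θ=26°: B = A + 3.00·(cos26°, sin26°) = (2.6964, 1.3151)
θ=26°: |BD| = 9.3961
θ=26°: circle(B,6.00) ∩ circle(D,5.00): a=5.2834, h=2.8435
θ=26°:   candidates: C₊=(8.3258,3.3912) cross=26.718; C₋=(7.5298,-2.2399) cross=-26.718
θ=26°:   branch + wants cross > 0 → take C=(8.3258,3.3912) (cross=26.718)
θ=26°: ex = (C−B)/|BC| = (0.9382,0.3460); ey = (-0.3460,0.9382)
θ=26°: P = B + -2.93·ex + -1.19·ey = (0.3591,-0.8152)
θ=27°: B = A + 3.00·(cos27°, sin27°) = (2.6730, 1.3620)
θ=27°: |BD| = 9.4259
θ=27°: circle(B,6.00) ∩ circle(D,5.00): a=5.2964, h=2.8192
θ=27°:   candidates: C₊=(8.3212,3.3862) cross=26.573; C₋=(7.5065,-2.1929) cross=-26.573
θ=27°:   branch + wants cross > 0 → take C=(8.3212,3.3862) (cross=26.573)
θ=27°: ex = (C−B)/|BC| = (0.9414,0.3374); ey = (-0.3374,0.9414)
θ=27°: P = B + -2.93·ex + -1.19·ey = (0.3163,-0.7468)
θ=309°: B = A + 3.00·(cos309°, sin309°) = (1.8880, -2.3314)
θ=309°: |BD| = 10.3773
θ=309°: circle(B,6.00) ∩ circle(D,5.00): a=5.7187, h=1.8157
θ=309°:   candidates: C₊=(7.0525,0.7227) cross=18.842; C₋=(7.8684,-2.8160) cross=-18.842
θ=309°:   branch + wants cross > 0 → take C=(7.0525,0.7227) (cross=18.842)
θ=309°: ex = (C−B)/|BC| = (0.8608,0.5090); ey = (-0.5090,0.8608)
θ=309°: P = B + -2.93·ex + -1.19·ey = (-0.0283,-4.8472)

θ=26°: 0.36 -0.82
θ=27°: 0.32 -0.75
θ=309°: -0.03 -4.85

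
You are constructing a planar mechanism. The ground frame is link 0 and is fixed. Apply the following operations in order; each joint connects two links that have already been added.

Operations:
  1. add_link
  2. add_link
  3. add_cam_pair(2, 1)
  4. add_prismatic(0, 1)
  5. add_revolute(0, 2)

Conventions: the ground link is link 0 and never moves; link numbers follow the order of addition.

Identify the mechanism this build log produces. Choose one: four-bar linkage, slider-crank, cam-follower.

links: 3 (incl. ground); joints: 1 revolute, 1 prismatic, 1 higher (cam) pair, forming one closed loop
3 links, revolute + prismatic + higher pair in one loop → cam-follower

cam-follower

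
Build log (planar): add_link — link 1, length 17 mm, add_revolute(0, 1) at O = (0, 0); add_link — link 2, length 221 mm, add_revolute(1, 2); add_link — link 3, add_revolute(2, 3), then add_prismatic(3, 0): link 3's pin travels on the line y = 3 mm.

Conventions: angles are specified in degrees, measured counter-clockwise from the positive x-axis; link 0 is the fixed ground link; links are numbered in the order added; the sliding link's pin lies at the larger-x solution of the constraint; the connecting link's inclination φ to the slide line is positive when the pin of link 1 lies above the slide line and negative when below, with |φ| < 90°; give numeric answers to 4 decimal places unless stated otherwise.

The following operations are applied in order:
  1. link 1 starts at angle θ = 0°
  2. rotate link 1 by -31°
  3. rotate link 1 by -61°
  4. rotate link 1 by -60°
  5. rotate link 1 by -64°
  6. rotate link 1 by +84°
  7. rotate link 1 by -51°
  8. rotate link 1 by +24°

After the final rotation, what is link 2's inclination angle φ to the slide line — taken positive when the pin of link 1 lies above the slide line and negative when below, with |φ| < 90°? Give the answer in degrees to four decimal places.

geometry: r = 17 mm, L = 221 mm, e = 3 mm; θ starts at 0°
rotate link 1 by -31°: θ ← 0° -31° = -31°
rotate link 1 by -61°: θ ← -31° -61° = -92°
rotate link 1 by -60°: θ ← -92° -60° = -152°
rotate link 1 by -64°: θ ← -152° -64° = -216°
rotate link 1 by +84°: θ ← -216° +84° = -132°
rotate link 1 by -51°: θ ← -132° -51° = -183°
rotate link 1 by +24°: θ ← -183° +24° = -159°
h = r sin θ − e = -6.092255 − 3 = -9.092255
sin φ = h / L = -9.092255 / 221 = -0.04114143
φ = arcsin(-0.04114143) = -2.357896°

-2.3579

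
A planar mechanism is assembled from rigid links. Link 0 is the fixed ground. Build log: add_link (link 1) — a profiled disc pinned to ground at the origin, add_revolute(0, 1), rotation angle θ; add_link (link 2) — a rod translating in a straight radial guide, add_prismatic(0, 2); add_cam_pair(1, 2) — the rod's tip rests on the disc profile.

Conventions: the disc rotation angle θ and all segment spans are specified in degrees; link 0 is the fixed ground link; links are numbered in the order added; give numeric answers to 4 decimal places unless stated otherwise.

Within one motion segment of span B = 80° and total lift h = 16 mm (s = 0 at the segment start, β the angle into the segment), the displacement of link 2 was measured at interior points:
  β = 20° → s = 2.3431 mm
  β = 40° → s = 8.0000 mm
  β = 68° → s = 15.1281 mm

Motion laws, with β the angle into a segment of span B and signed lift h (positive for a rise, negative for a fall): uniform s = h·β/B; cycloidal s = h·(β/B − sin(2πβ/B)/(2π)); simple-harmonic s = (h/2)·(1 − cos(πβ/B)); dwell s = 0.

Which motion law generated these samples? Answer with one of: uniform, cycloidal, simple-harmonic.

candidates at β/B = r: uniform s = h·r (linear in β); cycloidal s = h·(r − sin(2πr)/(2π)); simple-harmonic s = (h/2)(1 − cos(πr))
β=20°: printed 2.3431 | uniform 4.0000, cycloidal 1.4535, simple-harmonic 2.3431
β=40°: printed 8.0000 | uniform 8.0000, cycloidal 8.0000, simple-harmonic 8.0000
β=68°: printed 15.1281 | uniform 13.6000, cycloidal 15.6601, simple-harmonic 15.1281
only one law matches every sample → simple-harmonic

simple-harmonic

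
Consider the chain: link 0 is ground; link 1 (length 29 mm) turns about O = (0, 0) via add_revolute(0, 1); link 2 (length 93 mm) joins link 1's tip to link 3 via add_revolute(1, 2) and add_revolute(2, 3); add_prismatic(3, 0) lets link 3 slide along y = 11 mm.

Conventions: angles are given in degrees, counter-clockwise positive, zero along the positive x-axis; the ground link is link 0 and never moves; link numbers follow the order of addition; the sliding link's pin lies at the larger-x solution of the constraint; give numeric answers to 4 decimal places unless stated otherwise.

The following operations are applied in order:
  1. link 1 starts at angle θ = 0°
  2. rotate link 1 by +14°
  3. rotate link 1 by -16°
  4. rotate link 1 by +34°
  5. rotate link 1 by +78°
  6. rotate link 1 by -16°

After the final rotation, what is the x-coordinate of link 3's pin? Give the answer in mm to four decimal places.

geometry: r = 29 mm, L = 93 mm, e = 11 mm; θ starts at 0°
rotate link 1 by +14°: θ ← 0° +14° = 14°
rotate link 1 by -16°: θ ← 14° -16° = -2°
rotate link 1 by +34°: θ ← -2° +34° = 32°
rotate link 1 by +78°: θ ← 32° +78° = 110°
rotate link 1 by -16°: θ ← 110° -16° = 94°
crank pin P = (r cos θ, r sin θ) = (-2.022938, 28.929357)
h = r sin θ − e = 28.929357 − 11 = 17.929357
x = r cos θ + √(L² − h²) = -2.022938 + 91.255346 = 89.232408

89.2324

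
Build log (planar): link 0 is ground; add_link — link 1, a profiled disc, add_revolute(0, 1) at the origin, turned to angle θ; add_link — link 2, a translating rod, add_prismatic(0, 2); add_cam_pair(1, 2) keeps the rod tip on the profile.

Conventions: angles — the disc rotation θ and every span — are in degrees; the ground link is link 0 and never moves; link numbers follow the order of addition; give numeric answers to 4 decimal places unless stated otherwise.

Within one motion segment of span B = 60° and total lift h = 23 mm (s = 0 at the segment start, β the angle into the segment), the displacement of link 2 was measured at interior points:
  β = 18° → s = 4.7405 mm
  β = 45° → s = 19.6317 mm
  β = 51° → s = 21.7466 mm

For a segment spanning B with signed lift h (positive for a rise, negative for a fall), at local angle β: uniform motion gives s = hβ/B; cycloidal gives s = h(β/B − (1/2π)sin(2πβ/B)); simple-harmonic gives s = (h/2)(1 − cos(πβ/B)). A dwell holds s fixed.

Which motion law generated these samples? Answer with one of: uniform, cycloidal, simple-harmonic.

candidates at β/B = r: uniform s = h·r (linear in β); cycloidal s = h·(r − sin(2πr)/(2π)); simple-harmonic s = (h/2)(1 − cos(πr))
β=18°: printed 4.7405 | uniform 6.9000, cycloidal 3.4186, simple-harmonic 4.7405
β=45°: printed 19.6317 | uniform 17.2500, cycloidal 20.9106, simple-harmonic 19.6317
β=51°: printed 21.7466 | uniform 19.5500, cycloidal 22.5115, simple-harmonic 21.7466
only one law matches every sample → simple-harmonic

simple-harmonic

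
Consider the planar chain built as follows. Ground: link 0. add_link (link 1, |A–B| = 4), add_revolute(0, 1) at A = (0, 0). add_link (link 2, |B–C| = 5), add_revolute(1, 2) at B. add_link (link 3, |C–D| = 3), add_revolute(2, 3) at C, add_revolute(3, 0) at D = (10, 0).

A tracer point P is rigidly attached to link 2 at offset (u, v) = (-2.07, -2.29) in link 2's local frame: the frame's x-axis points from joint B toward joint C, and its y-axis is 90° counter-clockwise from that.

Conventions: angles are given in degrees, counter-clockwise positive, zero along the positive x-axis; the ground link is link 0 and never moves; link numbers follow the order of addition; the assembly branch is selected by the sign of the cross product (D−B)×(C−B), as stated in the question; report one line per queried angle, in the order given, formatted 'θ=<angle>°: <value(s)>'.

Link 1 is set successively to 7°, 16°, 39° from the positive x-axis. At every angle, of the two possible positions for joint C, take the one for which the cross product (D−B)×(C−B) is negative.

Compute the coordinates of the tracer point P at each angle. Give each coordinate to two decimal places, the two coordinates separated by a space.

A=(0,0), D=(10.00,0)
θ=7°: B = A + 4.00·(cos7°, sin7°) = (3.9702, 0.4875)
θ=7°: |BD| = 6.0495
θ=7°: circle(B,5.00) ∩ circle(D,3.00): a=4.3472, h=2.4702
θ=7°:   candidates: C₊=(8.5023,2.5994) cross=14.944; C₋=(8.1042,-2.3250) cross=-14.944
θ=7°:   branch - wants cross < 0 → take C=(8.1042,-2.3250) (cross=-14.944)
θ=7°: ex = (C−B)/|BC| = (0.8268,-0.5625); ey = (0.5625,0.8268)
θ=7°: P = B + -2.07·ex + -2.29·ey = (0.9706,-0.2415)
θ=16°: B = A + 4.00·(cos16°, sin16°) = (3.8450, 1.1025)
θ=16°: |BD| = 6.2529
θ=16°: circle(B,5.00) ∩ circle(D,3.00): a=4.4059, h=2.3640
θ=16°:   candidates: C₊=(8.5987,2.6526) cross=14.782; C₋=(7.7651,-2.0012) cross=-14.782
θ=16°:   branch - wants cross < 0 → take C=(7.7651,-2.0012) (cross=-14.782)
θ=16°: ex = (C−B)/|BC| = (0.7840,-0.6208); ey = (0.6208,0.7840)
θ=16°: P = B + -2.07·ex + -2.29·ey = (0.8006,0.5922)
θ=39°: B = A + 4.00·(cos39°, sin39°) = (3.1086, 2.5173)
θ=39°: |BD| = 7.3368
θ=39°: circle(B,5.00) ∩ circle(D,3.00): a=4.7588, h=1.5343
θ=39°:   candidates: C₊=(8.1049,2.3256) cross=11.257; C₋=(7.0521,-0.5566) cross=-11.257
θ=39°:   branch - wants cross < 0 → take C=(7.0521,-0.5566) (cross=-11.257)
θ=39°: ex = (C−B)/|BC| = (0.7887,-0.6148); ey = (0.6148,0.7887)
θ=39°: P = B + -2.07·ex + -2.29·ey = (0.0681,1.9837)

θ=7°: 0.97 -0.24
θ=16°: 0.80 0.59
θ=39°: 0.07 1.98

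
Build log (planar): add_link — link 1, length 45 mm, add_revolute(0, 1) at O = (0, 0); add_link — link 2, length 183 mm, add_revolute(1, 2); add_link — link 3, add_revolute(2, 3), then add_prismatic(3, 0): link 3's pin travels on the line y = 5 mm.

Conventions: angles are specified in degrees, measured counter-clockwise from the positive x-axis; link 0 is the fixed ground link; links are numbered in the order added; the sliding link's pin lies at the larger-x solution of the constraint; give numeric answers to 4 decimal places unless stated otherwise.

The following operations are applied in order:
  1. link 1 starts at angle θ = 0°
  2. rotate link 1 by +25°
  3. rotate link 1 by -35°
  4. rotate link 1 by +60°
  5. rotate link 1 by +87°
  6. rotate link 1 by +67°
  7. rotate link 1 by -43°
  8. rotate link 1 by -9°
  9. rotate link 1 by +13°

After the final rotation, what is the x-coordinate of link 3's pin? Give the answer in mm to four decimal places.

geometry: r = 45 mm, L = 183 mm, e = 5 mm; θ starts at 0°
rotate link 1 by +25°: θ ← 0° +25° = 25°
rotate link 1 by -35°: θ ← 25° -35° = -10°
rotate link 1 by +60°: θ ← -10° +60° = 50°
rotate link 1 by +87°: θ ← 50° +87° = 137°
rotate link 1 by +67°: θ ← 137° +67° = 204°
rotate link 1 by -43°: θ ← 204° -43° = 161°
rotate link 1 by -9°: θ ← 161° -9° = 152°
rotate link 1 by +13°: θ ← 152° +13° = 165°
crank pin P = (r cos θ, r sin θ) = (-43.466662, 11.646857)
h = r sin θ − e = 11.646857 − 5 = 6.646857
x = r cos θ + √(L² − h²) = -43.466662 + 182.879248 = 139.412586

139.4126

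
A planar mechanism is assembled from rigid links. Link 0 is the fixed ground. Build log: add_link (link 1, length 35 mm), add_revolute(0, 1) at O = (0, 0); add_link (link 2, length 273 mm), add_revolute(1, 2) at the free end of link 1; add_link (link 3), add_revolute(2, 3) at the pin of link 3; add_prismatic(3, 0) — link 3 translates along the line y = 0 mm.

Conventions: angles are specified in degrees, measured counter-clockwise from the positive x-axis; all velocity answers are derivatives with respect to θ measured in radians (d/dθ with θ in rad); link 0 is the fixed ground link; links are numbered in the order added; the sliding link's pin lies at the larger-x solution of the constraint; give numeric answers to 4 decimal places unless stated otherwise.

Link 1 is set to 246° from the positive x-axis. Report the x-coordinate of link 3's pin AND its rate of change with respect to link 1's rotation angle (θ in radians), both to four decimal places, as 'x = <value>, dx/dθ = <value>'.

geometry: r = 35 mm, L = 273 mm, e = 0 mm
crank pin P = (r cos θ, r sin θ) = (-14.235783, -31.974091)
h = r sin θ − e = -31.974091 − 0 = -31.974091
x = r cos θ + √(L² − h²) = -14.235783 + 271.121112 = 256.885330
dx/dθ = −r sin θ − h·r cos θ/√(L² − h²) (θ in radians; h = -31.974091) = 30.295224

x = 256.8853, dx/dθ = 30.2952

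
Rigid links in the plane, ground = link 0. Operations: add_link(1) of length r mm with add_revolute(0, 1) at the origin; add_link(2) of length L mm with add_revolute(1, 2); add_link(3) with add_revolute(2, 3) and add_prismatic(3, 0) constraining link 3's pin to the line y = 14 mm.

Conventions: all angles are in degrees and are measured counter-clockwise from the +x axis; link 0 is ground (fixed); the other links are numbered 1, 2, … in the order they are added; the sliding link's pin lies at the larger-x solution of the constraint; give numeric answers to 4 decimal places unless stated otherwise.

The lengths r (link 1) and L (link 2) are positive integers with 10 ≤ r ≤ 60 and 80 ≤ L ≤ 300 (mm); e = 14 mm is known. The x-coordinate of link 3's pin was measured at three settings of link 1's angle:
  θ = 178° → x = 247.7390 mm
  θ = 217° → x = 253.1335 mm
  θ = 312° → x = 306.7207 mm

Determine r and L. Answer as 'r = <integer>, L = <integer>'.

constraint per measurement: (x − r cos θ)² + (r sin θ − e)² = L²
subtracting the θ₁ and θ₂ equations cancels the r² and L² terms:
r = (x₁² − x₂²) / (2[(x₁cos θ₁ + e sin θ₁) − (x₂cos θ₂ + e sin θ₂)]) = 37.0003 → r = 37
L² = (x₁ − r cos θ₁)² + (r sin θ₁ − e)² = 81224.9745 → L = 285.0000 → L = 285
check at θ₃=312°: x = 306.7207 (printed 306.7207) ✓

r = 37, L = 285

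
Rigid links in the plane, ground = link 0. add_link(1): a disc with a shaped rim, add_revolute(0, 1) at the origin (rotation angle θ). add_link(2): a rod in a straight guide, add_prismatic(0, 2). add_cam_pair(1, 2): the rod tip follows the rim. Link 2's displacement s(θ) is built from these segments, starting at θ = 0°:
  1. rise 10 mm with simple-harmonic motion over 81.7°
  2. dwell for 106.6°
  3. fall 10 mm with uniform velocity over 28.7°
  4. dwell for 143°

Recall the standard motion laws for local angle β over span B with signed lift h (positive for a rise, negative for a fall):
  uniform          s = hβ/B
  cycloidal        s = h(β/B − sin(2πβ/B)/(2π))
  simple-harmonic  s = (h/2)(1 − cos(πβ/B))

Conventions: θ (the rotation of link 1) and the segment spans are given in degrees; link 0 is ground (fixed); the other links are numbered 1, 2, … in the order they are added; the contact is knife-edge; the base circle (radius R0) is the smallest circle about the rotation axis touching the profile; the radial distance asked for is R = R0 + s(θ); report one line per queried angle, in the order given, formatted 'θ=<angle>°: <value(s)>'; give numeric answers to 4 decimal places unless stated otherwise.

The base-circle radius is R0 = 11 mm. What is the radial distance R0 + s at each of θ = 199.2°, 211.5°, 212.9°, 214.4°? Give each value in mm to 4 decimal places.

segment 1 (0° to 81.7°, simple-harmonic, h = 10) is passed completely: s = 0.0000 + (10) = 10.0000
segment 2 (81.7° to 188.3°, dwell): s unchanged at 10.0000
θ = 199.2° falls in segment 3 (188.3° to 217°, uniform, h = -10): β = 199.2 − 188.3 = 10.9°, B = 28.7°; Δs = -10·10.9/28.7 = -3.7979; s = 10.0000 − 3.7979 = 6.2021
θ = 211.5° falls in segment 3 (188.3° to 217°, uniform, h = -10): β = 211.5 − 188.3 = 23.2°, B = 28.7°; Δs = -10·23.2/28.7 = -8.0836; s = 10.0000 − 8.0836 = 1.9164
θ = 212.9° falls in segment 3 (188.3° to 217°, uniform, h = -10): β = 212.9 − 188.3 = 24.6°, B = 28.7°; Δs = -10·24.6/28.7 = -8.5714; s = 10.0000 − 8.5714 = 1.4286
θ = 214.4° falls in segment 3 (188.3° to 217°, uniform, h = -10): β = 214.4 − 188.3 = 26.1°, B = 28.7°; Δs = -10·26.1/28.7 = -9.0941; s = 10.0000 − 9.0941 = 0.9059
θ=199.2°: R = R0 + s = 11 + 6.2021 = 17.2021
θ=211.5°: R = R0 + s = 11 + 1.9164 = 12.9164
θ=212.9°: R = R0 + s = 11 + 1.4286 = 12.4286
θ=214.4°: R = R0 + s = 11 + 0.9059 = 11.9059

θ=199.2°: 17.2021
θ=211.5°: 12.9164
θ=212.9°: 12.4286
θ=214.4°: 11.9059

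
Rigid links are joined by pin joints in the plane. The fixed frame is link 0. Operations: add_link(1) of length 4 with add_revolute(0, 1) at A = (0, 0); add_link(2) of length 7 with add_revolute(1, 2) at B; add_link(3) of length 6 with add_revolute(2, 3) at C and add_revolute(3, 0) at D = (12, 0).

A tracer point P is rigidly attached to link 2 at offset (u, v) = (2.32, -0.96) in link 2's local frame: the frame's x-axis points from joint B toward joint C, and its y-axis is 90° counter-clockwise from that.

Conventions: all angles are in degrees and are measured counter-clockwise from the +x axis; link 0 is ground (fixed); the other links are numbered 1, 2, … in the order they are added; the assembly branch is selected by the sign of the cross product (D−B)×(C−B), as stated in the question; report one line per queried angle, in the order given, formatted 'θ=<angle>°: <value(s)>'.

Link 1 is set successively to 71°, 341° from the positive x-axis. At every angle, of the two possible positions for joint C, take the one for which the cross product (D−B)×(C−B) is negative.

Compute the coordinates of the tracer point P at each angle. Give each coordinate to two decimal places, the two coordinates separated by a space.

A=(0,0), D=(12.00,0)
θ=71°: B = A + 4.00·(cos71°, sin71°) = (1.3023, 3.7821)
θ=71°: |BD| = 11.3466
θ=71°: circle(B,7.00) ∩ circle(D,6.00): a=6.2462, h=3.1600
θ=71°:   candidates: C₊=(8.2445,4.6794) cross=35.855; C₋=(6.1379,-1.2792) cross=-35.855
θ=71°:   branch - wants cross < 0 → take C=(6.1379,-1.2792) (cross=-35.855)
θ=71°: ex = (C−B)/|BC| = (0.6908,-0.7230); ey = (0.7230,0.6908)
θ=71°: P = B + 2.32·ex + -0.96·ey = (2.2108,1.4415)
θ=341°: B = A + 4.00·(cos341°, sin341°) = (3.7821, -1.3023)
θ=341°: |BD| = 8.3205
θ=341°: circle(B,7.00) ∩ circle(D,6.00): a=4.9414, h=4.9580
θ=341°:   candidates: C₊=(7.8866,4.3681) cross=41.253; C₋=(9.4386,-5.4258) cross=-41.253
θ=341°:   branch - wants cross < 0 → take C=(9.4386,-5.4258) (cross=-41.253)
θ=341°: ex = (C−B)/|BC| = (0.8081,-0.5891); ey = (0.5891,0.8081)
θ=341°: P = B + 2.32·ex + -0.96·ey = (5.0913,-3.4447)

θ=71°: 2.21 1.44
θ=341°: 5.09 -3.44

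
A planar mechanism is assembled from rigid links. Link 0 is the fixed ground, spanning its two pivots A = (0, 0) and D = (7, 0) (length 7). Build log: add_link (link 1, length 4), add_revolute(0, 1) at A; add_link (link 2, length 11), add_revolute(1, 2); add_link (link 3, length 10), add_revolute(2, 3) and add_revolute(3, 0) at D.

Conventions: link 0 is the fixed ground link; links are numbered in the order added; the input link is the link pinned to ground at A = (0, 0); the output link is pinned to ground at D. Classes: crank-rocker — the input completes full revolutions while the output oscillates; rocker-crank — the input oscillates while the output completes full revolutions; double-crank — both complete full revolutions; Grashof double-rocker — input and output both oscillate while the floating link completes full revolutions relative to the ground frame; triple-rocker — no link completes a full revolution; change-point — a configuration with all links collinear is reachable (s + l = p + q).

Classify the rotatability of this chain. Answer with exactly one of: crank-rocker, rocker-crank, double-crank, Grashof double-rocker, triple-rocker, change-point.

lengths: ground=7, input=4, coupler=11, output=10
sorted: s=4 (shortest), l=11 (longest), p+q=17
s + l = 15 vs p + q = 17
s + l < p + q (Grashof) with shortest = input link → crank-rocker

crank-rocker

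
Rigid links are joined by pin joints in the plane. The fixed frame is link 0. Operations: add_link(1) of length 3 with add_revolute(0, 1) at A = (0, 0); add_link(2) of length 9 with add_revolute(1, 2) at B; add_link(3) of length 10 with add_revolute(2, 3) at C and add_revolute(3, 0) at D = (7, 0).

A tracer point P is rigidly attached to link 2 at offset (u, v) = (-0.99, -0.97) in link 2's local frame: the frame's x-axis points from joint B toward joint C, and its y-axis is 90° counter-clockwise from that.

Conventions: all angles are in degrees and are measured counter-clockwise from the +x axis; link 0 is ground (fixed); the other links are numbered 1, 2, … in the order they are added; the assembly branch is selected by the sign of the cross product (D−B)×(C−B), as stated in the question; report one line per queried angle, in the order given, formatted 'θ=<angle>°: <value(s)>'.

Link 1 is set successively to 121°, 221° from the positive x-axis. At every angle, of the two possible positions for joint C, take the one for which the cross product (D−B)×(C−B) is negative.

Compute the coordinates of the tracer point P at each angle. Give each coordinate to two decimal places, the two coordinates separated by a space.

A=(0,0), D=(7.00,0)
θ=121°: B = A + 3.00·(cos121°, sin121°) = (-1.5451, 2.5715)
θ=121°: |BD| = 8.9237
θ=121°: circle(B,9.00) ∩ circle(D,10.00): a=3.3972, h=8.3342
θ=121°:   candidates: C₊=(4.1097,9.5732) cross=74.371; C₋=(-0.6936,-6.3881) cross=-74.371
θ=121°:   branch - wants cross < 0 → take C=(-0.6936,-6.3881) (cross=-74.371)
θ=121°: ex = (C−B)/|BC| = (0.0946,-0.9955); ey = (0.9955,0.0946)
θ=121°: P = B + -0.99·ex + -0.97·ey = (-2.6044,3.4653)
θ=221°: B = A + 3.00·(cos221°, sin221°) = (-2.2641, -1.9682)
θ=221°: |BD| = 9.4709
θ=221°: circle(B,9.00) ∩ circle(D,10.00): a=3.7324, h=8.1896
θ=221°:   candidates: C₊=(-0.3151,6.8183) cross=77.563; C₋=(3.0887,-9.2033) cross=-77.563
θ=221°:   branch - wants cross < 0 → take C=(3.0887,-9.2033) (cross=-77.563)
θ=221°: ex = (C−B)/|BC| = (0.5948,-0.8039); ey = (0.8039,0.5948)
θ=221°: P = B + -0.99·ex + -0.97·ey = (-3.6327,-1.7492)

θ=121°: -2.60 3.47
θ=221°: -3.63 -1.75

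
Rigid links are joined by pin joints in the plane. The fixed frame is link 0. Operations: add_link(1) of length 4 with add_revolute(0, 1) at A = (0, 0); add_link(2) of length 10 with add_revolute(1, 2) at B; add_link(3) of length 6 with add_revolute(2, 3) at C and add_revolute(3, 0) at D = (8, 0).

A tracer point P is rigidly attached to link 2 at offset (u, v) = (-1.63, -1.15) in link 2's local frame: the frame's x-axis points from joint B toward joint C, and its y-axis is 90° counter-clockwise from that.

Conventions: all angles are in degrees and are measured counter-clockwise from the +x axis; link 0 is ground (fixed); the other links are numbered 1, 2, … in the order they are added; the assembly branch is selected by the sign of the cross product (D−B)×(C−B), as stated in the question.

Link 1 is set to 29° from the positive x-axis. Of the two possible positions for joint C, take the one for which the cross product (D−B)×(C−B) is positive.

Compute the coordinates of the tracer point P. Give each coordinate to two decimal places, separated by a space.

A=(0,0), D=(8.00,0)
B = A + 4.00·(cos29°, sin29°) = (3.4985, 1.9392)
|BD| = 4.9015
circle(B,10.00) ∩ circle(D,6.00): a=8.9794, h=4.4012
  candidates: C₊=(13.4865,2.4287) cross=21.572; C₋=(10.0039,-5.6555) cross=-21.572
  branch + wants cross > 0 → take C=(13.4865,2.4287) (cross=21.572)
ex = (C−B)/|BC| = (0.9988,0.0489); ey = (-0.0489,0.9988)
P = B + -1.63·ex + -1.15·ey = (1.9267,0.7108)

1.93 0.71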